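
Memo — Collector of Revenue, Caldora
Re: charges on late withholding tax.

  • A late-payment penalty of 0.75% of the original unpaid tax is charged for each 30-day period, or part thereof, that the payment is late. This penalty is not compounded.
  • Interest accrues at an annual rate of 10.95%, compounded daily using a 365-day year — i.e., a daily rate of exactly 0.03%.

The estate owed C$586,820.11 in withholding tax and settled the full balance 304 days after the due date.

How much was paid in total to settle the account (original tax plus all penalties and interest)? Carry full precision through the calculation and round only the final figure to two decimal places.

C$691,258.30

Penalty periods: ⌈304/30⌉ = 11; penalty = 11 × 0.75% × C$586,820.11 = C$48,412.66…
Interest: C$586,820.11 × ((1 + 0.0003)^304 − 1) = C$586,820.11 × 0.09547310… = C$56,025.5337…
Total = C$586,820.11 + C$48,412.6591… + C$56,025.5337… = C$691,258.30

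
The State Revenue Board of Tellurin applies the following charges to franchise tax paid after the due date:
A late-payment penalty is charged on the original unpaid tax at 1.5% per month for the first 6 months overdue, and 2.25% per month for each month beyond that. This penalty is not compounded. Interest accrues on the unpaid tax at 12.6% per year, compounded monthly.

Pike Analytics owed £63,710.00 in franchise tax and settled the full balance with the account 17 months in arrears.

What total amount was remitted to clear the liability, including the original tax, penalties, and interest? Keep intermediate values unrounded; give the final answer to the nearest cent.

Penalty, months 1–6: 6 × 1.5% × £63,710.00 = £5,733.90
Penalty, months 7–17: 11 × 2.25% × £63,710.00 = £15,768.23…
Interest (12.6%/yr ÷ 12 = 1.05%/month): £63,710.00 × ((1 + 0.0105)^17 − 1) = £12,379.5488…
Total = £63,710.00 + £21,502.1250 + £12,379.5488… = £97,591.67

£97,591.67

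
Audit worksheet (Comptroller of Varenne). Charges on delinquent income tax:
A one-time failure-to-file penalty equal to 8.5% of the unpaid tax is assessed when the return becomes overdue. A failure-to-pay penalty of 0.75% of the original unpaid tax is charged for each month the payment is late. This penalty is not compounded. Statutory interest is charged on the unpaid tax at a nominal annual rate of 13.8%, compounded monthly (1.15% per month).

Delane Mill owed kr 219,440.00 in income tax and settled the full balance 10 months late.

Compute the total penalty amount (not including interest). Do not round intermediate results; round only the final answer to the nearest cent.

Failure-to-file penalty: 8.5% × kr 219,440.00 = kr 18,652.40
Failure-to-pay penalty = 0.75% × kr 219,440.00 × 10 mo = kr 16,458.00
Total penalty = kr 18,652.40 + kr 16,458.00 = kr 35,110.40

kr 35,110.40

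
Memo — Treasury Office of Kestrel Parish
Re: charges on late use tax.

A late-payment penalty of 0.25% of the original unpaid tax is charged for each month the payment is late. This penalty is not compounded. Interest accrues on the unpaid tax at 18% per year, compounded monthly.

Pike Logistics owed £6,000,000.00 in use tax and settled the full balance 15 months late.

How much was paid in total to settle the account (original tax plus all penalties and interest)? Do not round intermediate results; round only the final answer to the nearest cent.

£7,726,392.40

Late-payment penalty: 15 × 0.25% × £6,000,000.00 = £225,000.00
Interest (18%/yr ÷ 12 = 1.5%/month): £6,000,000.00 × ((1 + 0.015)^15 − 1) = £1,501,392.3999…
Total = £6,000,000.00 + £225,000.0000 + £1,501,392.3999… = £7,726,392.40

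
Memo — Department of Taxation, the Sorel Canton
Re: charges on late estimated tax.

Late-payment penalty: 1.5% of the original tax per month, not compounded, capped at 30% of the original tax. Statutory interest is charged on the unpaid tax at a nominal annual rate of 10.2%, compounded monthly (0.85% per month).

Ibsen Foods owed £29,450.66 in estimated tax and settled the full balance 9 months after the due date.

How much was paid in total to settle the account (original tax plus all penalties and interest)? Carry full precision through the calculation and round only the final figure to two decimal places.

Penalty: 9 × 1.5% × £29,450.66 = £3,975.84… (below the 30% cap of £8,835.20…)
Interest: £29,450.66 × ((1 + 0.0085)^9 − 1) = £29,450.66 × 0.0791532… = £2,331.1154…
Total = £29,450.66 + £3,975.8391 + £2,331.1154… = £35,757.61

£35,757.61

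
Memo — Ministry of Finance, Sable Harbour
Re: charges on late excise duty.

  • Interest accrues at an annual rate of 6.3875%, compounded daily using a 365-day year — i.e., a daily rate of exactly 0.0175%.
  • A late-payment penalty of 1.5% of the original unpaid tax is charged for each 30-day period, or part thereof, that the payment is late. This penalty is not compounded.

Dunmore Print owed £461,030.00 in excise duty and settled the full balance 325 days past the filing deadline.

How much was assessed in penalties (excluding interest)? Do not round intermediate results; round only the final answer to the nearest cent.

Penalty periods: ⌈325/30⌉ = 11; penalty = 11 × 1.5% × £461,030.00 = £76,069.95

£76,069.95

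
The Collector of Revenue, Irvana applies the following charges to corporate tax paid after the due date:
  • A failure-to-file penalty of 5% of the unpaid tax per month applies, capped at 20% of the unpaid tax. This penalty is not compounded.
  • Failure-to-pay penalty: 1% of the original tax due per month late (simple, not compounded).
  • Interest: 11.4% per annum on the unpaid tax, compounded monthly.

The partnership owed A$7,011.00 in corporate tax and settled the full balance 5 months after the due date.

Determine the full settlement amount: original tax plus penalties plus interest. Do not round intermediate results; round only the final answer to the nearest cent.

Failure-to-file: 5 × 5% × A$7,011.00 = A$1,752.75, capped at 20% × A$7,011.00 = A$1,402.20
Failure-to-pay penalty = 1% × A$7,011.00 × 5 mo = A$350.55
Interest (11.4%/yr ÷ 12 = 0.95%/month): A$7,011.00 × ((1 + 0.0095)^5 − 1) = A$339.4103…
Total = A$7,011.00 + A$1,752.7500 + A$339.4103… = A$9,103.16

A$9,103.16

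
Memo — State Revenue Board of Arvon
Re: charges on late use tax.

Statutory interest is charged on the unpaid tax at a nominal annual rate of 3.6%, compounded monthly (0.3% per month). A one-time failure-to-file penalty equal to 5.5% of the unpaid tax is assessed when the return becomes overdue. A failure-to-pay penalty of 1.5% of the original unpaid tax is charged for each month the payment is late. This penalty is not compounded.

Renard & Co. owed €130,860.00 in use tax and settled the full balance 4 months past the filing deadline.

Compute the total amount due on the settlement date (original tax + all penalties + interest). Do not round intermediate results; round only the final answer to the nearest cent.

€147,486.30

Failure-to-file penalty: 5.5% × €130,860.00 = €7,197.30
Failure-to-pay penalty: 4 × 1.5% × €130,860.00 = €7,851.60
Interest: €130,860.00 × ((1 + 0.003)^4 − 1) = €130,860.00 × 0.0120541… = €1,577.4006…
Total = €130,860.00 + €15,048.9000 + €1,577.4006… = €147,486.30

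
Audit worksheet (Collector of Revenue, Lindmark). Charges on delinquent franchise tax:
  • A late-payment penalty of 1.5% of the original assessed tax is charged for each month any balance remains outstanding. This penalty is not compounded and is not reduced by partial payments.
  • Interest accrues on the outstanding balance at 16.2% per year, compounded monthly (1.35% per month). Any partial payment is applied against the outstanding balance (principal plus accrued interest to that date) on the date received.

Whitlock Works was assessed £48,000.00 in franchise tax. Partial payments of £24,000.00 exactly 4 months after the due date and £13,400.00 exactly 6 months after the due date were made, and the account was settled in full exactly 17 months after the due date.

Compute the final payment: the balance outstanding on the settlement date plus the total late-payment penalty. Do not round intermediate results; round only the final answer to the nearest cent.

Balance at month 4: £48,000.0000 × (1 + 0.0135)^4 = £50,644.9620…
After £24,000.00 payment: £50,644.9620… − £24,000.00 = £26,644.9620…
Balance at month 6: £26,644.9620… × (1 + 0.0135)^2 = £27,369.2320…
After £13,400.00 payment: £27,369.2320… − £13,400.00 = £13,969.2320…
Balance at month 17: £13,969.2320… × (1 + 0.0135)^11 = £16,189.5141…
Penalty: 17 × 1.5% × £48,000.00 = £12,240.00
Final settlement = outstanding balance + penalty = £16,189.5141… + £12,240.00 = £28,429.51

£28,429.51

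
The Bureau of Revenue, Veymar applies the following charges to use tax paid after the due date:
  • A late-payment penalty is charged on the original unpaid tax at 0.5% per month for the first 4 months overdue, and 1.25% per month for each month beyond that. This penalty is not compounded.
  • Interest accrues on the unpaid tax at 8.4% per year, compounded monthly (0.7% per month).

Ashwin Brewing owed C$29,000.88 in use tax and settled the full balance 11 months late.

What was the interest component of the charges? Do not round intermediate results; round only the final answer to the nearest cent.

Interest: C$29,000.88 × ((1 + 0.007)^11 − 1) = C$29,000.88 × 0.0797524… = C$2,312.8896…

C$2,312.89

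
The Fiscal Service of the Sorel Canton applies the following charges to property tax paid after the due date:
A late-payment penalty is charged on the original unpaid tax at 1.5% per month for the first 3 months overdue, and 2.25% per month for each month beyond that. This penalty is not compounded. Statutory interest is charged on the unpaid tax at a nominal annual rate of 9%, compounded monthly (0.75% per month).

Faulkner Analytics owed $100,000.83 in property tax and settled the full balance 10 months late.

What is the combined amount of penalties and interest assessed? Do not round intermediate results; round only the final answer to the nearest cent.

Penalty, months 1–3: 3 × 1.5% × $100,000.83 = $4,500.04…
Penalty, months 4–10: 7 × 2.25% × $100,000.83 = $15,750.13…
Interest: $100,000.83 × ((1 + 0.0075)^10 − 1) = $100,000.83 × 0.0775825… = $7,758.3189…
Penalties + interest = $20,250.1681… + $7,758.3189… = $28,008.49

$28,008.49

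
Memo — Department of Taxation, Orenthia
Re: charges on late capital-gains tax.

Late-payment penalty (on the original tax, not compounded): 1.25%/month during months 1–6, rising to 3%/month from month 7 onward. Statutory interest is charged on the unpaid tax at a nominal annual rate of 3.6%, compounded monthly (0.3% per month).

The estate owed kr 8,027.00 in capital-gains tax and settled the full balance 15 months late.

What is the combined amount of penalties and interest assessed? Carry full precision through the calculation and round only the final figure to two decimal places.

kr 3,138.22

Penalty, months 1–6: 6 × 1.25% × kr 8,027.00 = kr 602.03…
Penalty, months 7–15: 9 × 3% × kr 8,027.00 = kr 2,167.29
Interest: kr 8,027.00 × ((1 + 0.003)^15 − 1) = kr 8,027.00 × 0.0459574… = kr 368.9000…
Penalties + interest = kr 2,769.3150 + kr 368.9000… = kr 3,138.22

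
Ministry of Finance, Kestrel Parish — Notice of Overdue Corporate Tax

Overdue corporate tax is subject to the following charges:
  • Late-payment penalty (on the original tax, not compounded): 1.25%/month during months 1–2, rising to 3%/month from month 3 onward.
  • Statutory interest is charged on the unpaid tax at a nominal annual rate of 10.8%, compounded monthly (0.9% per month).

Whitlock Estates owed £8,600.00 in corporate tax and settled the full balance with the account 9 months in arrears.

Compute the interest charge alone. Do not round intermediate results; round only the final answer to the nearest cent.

Interest: £8,600.00 × ((1 + 0.009)^9 − 1) = £8,600.00 × 0.0839781… = £722.2114…

£722.21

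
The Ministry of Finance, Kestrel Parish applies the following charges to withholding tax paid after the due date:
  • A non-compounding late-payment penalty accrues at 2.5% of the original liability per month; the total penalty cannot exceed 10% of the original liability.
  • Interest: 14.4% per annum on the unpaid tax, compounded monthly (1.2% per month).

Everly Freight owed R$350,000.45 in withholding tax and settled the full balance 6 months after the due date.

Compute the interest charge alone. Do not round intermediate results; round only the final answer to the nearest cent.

R$25,968.24

Interest: R$350,000.45 × ((1 + 0.012)^6 − 1) = R$350,000.45 × 0.0741949… = R$25,968.2388…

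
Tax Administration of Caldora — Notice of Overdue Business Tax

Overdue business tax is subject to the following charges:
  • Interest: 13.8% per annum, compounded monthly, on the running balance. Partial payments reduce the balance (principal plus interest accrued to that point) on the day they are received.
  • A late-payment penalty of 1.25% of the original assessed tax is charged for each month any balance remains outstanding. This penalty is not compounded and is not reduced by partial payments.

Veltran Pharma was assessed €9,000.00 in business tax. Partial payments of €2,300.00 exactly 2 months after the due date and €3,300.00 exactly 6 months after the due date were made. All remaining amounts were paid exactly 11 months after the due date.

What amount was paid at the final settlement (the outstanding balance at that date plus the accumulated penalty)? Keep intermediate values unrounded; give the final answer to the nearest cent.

Monthly rate = 13.8% ÷ 12 = 1.15%
Balance at month 2: €9,000.0000 × (1 + 0.0115)^2 = €9,208.1903…
After €2,300.00 payment: €9,208.1903… − €2,300.00 = €6,908.1903…
Balance at month 6: €6,908.1903… × (1 + 0.0115)^4 = €7,231.4908…
After €3,300.00 payment: €7,231.4908… − €3,300.00 = €3,931.4908…
Balance at month 11: €3,931.4908… × (1 + 0.0115)^5 = €4,162.8111…
Penalty: 11 × 1.25% × €9,000.00 = €1,237.50
Final settlement = outstanding balance + penalty = €4,162.8111… + €1,237.50 = €5,400.31

€5,400.31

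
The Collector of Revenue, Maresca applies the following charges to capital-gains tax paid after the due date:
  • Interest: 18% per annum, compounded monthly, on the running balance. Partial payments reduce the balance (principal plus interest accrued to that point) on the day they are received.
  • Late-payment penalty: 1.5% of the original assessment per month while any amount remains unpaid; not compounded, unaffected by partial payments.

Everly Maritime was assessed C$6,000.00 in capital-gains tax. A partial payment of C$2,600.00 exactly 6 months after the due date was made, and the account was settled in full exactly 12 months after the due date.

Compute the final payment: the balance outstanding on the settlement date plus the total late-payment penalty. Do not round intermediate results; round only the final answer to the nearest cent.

Monthly rate = 18% ÷ 12 = 1.5%
Balance at month 6: C$6,000.0000 × (1 + 0.015)^6 = C$6,560.6596…
After C$2,600.00 payment: C$6,560.6596… − C$2,600.00 = C$3,960.6596…
Balance at month 12: C$3,960.6596… × (1 + 0.015)^6 = C$4,330.7565…
Penalty: 12 × 1.5% × C$6,000.00 = C$1,080.00
Final settlement = outstanding balance + penalty = C$4,330.7565… + C$1,080.00 = C$5,410.76

C$5,410.76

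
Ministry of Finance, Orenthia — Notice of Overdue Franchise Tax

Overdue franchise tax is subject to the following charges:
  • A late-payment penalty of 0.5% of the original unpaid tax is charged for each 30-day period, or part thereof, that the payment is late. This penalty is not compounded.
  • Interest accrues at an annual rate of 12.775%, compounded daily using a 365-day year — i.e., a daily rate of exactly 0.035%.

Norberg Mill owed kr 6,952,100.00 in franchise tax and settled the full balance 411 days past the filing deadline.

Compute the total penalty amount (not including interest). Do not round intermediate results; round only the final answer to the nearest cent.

kr 486,647.00

Penalty periods: ⌈411/30⌉ = 14; penalty = 14 × 0.5% × kr 6,952,100.00 = kr 486,647.00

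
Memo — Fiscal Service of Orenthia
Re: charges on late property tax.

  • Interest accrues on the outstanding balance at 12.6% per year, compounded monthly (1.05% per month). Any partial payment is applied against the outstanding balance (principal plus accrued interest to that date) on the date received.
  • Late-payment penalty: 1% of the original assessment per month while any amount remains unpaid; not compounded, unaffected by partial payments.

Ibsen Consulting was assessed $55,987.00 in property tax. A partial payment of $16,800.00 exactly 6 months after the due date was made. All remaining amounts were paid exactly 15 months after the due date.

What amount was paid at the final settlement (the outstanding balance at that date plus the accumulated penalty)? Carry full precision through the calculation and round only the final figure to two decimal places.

$55,425.62

Balance at month 6: $55,987.0000 × (1 + 0.0105)^6 = $59,608.0760…
After $16,800.00 payment: $59,608.0760… − $16,800.00 = $42,808.0760…
Balance at month 15: $42,808.0760… × (1 + 0.0105)^9 = $47,027.5734…
Penalty: 15 × 1% × $55,987.00 = $8,398.05
Final settlement = outstanding balance + penalty = $47,027.5734… + $8,398.05 = $55,425.62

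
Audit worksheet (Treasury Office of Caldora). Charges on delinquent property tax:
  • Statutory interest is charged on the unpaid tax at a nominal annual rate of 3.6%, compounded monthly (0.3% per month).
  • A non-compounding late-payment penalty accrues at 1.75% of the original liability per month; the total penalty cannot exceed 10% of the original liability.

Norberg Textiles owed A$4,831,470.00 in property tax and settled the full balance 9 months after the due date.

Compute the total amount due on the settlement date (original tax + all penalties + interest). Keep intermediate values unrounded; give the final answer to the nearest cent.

A$5,446,643.09

Penalty (uncapped): 9 × 1.75% × A$4,831,470.00 = A$760,956.53…; cap = 10% × A$4,831,470.00 = A$483,147.00 → penalty = A$483,147.00
Interest: A$4,831,470.00 × ((1 + 0.003)^9 − 1) = A$4,831,470.00 × 0.0273263… = A$132,026.0935…
Total = A$4,831,470.00 + A$483,147.0000 + A$132,026.0935… = A$5,446,643.09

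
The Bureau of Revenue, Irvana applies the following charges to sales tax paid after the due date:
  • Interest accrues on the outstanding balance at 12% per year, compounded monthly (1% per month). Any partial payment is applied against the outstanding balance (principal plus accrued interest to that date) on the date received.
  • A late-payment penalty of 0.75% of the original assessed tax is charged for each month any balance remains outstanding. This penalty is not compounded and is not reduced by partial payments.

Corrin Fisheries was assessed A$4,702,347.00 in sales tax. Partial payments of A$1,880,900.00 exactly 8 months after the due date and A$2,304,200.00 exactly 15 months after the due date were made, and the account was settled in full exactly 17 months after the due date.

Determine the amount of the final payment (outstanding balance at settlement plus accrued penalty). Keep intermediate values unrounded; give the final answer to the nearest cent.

Balance at month 8: A$4,702,347.0000 × (1 + 0.01)^8 = A$5,091,967.9811…
After A$1,880,900.00 payment: A$5,091,967.9811… − A$1,880,900.00 = A$3,211,067.9811…
Balance at month 15: A$3,211,067.9811… × (1 + 0.01)^7 = A$3,442,699.5006…
After A$2,304,200.00 payment: A$3,442,699.5006… − A$2,304,200.00 = A$1,138,499.5006…
Balance at month 17: A$1,138,499.5006… × (1 + 0.01)^2 = A$1,161,383.3406…
Penalty: 17 × 0.75% × A$4,702,347.00 = A$599,549.24…
Final settlement = outstanding balance + penalty = A$1,161,383.3406… + A$599,549.24… = A$1,760,932.58

A$1,760,932.58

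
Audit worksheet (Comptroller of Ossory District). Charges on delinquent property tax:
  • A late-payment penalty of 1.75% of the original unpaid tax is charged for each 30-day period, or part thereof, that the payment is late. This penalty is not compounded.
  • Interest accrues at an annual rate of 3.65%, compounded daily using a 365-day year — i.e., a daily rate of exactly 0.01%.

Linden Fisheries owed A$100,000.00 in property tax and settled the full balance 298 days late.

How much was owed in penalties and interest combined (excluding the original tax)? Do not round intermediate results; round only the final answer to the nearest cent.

Penalty periods: ⌈298/30⌉ = 10; penalty = 10 × 1.75% × A$100,000.00 = A$17,500.00
Interest: A$100,000.00 × ((1 + 0.0001)^298 − 1) = A$100,000.00 × 0.03024693… = A$3,024.6929…
Penalties + interest = A$17,500.0000 + A$3,024.6929… = A$20,524.69

A$20,524.69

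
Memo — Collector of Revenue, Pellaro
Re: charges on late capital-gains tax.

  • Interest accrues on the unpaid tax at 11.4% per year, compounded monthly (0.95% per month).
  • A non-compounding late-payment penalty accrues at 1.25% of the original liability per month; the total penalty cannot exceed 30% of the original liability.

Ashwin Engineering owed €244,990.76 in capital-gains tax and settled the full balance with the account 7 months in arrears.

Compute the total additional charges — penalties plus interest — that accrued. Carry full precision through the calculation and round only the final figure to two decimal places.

Penalty: 7 × 1.25% × €244,990.76 = €21,436.69… (below the 30% cap of €73,497.23…)
Interest: €244,990.76 × ((1 + 0.0095)^7 − 1) = €244,990.76 × 0.0684255… = €16,763.6262…
Penalties + interest = €21,436.6915 + €16,763.6262… = €38,200.32

€38,200.32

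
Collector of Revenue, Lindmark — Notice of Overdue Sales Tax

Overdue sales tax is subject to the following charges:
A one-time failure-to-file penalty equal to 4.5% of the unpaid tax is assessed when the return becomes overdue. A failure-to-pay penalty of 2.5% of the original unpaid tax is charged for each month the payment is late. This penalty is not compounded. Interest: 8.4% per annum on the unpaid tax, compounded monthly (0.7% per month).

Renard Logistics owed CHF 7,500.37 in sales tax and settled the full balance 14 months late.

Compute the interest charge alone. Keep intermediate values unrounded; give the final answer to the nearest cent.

Interest: CHF 7,500.37 × ((1 + 0.007)^14 − 1) = CHF 7,500.37 × 0.1025863… = CHF 769.4351…

CHF 769.44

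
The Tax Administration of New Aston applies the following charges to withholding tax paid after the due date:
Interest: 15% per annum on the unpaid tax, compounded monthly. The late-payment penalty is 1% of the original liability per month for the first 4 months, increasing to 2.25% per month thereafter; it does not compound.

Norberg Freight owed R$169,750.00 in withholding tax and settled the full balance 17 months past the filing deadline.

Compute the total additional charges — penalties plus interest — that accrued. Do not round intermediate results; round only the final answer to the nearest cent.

Penalty, months 1–4: 4 × 1% × R$169,750.00 = R$6,790.00
Penalty, months 5–17: 13 × 2.25% × R$169,750.00 = R$49,651.88…
Interest (15%/yr ÷ 12 = 1.25%/month): R$169,750.00 × ((1 + 0.0125)^17 − 1) = R$39,914.7039…
Penalties + interest = R$56,441.8750 + R$39,914.7039… = R$96,356.58

R$96,356.58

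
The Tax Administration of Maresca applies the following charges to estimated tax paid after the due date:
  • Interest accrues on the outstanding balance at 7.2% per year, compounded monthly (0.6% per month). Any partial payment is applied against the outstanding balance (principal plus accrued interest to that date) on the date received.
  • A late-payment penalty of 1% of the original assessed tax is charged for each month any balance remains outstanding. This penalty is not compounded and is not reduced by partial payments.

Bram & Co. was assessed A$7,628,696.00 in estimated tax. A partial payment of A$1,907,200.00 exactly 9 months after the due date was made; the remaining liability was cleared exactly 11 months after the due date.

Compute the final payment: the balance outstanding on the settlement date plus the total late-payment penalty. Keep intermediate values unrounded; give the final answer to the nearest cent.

A$7,056,571.43

Balance at month 9: A$7,628,696.0000 × (1 + 0.006)^9 = A$8,050,672.0423…
After A$1,907,200.00 payment: A$8,050,672.0423… − A$1,907,200.00 = A$6,143,472.0423…
Balance at month 11: A$6,143,472.0423… × (1 + 0.006)^2 = A$6,217,414.8718…
Penalty: 11 × 1% × A$7,628,696.00 = A$839,156.56
Final settlement = outstanding balance + penalty = A$6,217,414.8718… + A$839,156.56 = A$7,056,571.43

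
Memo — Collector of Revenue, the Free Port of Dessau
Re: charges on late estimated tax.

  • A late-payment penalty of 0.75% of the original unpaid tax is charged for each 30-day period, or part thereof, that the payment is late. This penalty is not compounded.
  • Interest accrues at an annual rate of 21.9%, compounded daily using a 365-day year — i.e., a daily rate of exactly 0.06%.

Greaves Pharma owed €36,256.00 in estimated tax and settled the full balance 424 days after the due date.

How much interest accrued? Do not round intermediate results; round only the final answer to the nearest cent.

Interest: €36,256.00 × ((1 + 0.0006)^424 − 1) = €36,256.00 × 0.28958919… = €10,499.3457…

€10,499.35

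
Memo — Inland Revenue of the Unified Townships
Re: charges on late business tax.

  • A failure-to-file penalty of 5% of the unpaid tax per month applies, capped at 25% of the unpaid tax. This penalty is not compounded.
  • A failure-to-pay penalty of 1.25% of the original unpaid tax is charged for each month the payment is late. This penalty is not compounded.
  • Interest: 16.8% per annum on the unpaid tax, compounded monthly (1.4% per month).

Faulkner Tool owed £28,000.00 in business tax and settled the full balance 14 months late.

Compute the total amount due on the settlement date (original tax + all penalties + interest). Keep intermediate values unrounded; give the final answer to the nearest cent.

Failure-to-file: 14 × 5% × £28,000.00 = £19,600.00, capped at 25% × £28,000.00 = £7,000.00
Failure-to-pay penalty: 14 × 1.25% × £28,000.00 = £4,900.00
Interest: £28,000.00 × ((1 + 0.014)^14 − 1) = £28,000.00 × 0.2148744… = £6,016.4824…
Total = £28,000.00 + £11,900.0000 + £6,016.4824… = £45,916.48

£45,916.48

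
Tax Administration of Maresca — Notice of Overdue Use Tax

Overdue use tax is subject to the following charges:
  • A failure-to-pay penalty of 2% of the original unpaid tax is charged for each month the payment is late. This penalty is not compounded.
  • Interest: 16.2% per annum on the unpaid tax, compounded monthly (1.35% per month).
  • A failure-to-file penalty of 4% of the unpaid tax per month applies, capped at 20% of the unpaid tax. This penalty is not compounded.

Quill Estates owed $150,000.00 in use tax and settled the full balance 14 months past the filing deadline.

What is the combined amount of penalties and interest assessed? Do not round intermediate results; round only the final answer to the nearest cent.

$102,977.17

Failure-to-file: 14 × 4% × $150,000.00 = $84,000.00, capped at 20% × $150,000.00 = $30,000.00
Failure-to-pay penalty = 2% × $150,000.00 × 14 mo = $42,000.00
Interest: $150,000.00 × ((1 + 0.0135)^14 − 1) = $150,000.00 × 0.2065145… = $30,977.1736…
Penalties + interest = $72,000.0000 + $30,977.1736… = $102,977.17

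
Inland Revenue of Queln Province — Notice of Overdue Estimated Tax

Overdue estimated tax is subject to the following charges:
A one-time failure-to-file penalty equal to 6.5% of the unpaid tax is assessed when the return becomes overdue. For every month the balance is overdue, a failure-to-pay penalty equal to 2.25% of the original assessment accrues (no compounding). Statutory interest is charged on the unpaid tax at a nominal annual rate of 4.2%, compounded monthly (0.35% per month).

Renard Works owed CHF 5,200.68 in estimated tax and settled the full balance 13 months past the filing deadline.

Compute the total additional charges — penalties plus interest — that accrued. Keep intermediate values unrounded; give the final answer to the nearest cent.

CHF 2,100.91

Failure-to-file penalty: 6.5% × CHF 5,200.68 = CHF 338.04…
Failure-to-pay penalty = 2.25% × CHF 5,200.68 × 13 mo = CHF 1,521.20…
Interest: CHF 5,200.68 × ((1 + 0.0035)^13 − 1) = CHF 5,200.68 × 0.0464679… = CHF 241.6645…
Penalties + interest = CHF 1,859.2431 + CHF 241.6645… = CHF 2,100.91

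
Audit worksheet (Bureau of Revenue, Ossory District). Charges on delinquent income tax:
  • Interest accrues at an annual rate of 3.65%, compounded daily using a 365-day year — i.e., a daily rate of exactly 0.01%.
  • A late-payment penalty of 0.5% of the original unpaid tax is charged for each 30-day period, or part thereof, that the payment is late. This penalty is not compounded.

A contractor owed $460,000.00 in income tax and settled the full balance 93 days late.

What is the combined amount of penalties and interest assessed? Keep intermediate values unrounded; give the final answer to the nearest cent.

Penalty periods: ⌈93/30⌉ = 4; penalty = 4 × 0.5% × $460,000.00 = $9,200.00
Interest: $460,000.00 × ((1 + 0.0001)^93 − 1) = $460,000.00 × 0.00934291… = $4,297.7386…
Penalties + interest = $9,200.0000 + $4,297.7386… = $13,497.74

$13,497.74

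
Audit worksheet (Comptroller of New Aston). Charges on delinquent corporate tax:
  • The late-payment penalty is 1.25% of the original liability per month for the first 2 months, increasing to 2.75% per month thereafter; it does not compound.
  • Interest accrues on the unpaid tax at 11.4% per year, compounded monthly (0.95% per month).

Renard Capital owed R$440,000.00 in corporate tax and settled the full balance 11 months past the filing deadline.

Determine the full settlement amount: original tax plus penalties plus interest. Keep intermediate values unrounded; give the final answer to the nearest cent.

R$608,127.49

Penalty, months 1–2: 2 × 1.25% × R$440,000.00 = R$11,000.00
Penalty, months 3–11: 9 × 2.75% × R$440,000.00 = R$108,900.00
Interest: R$440,000.00 × ((1 + 0.0095)^11 − 1) = R$440,000.00 × 0.1096079… = R$48,227.4940…
Total = R$440,000.00 + R$119,900.0000 + R$48,227.4940… = R$608,127.49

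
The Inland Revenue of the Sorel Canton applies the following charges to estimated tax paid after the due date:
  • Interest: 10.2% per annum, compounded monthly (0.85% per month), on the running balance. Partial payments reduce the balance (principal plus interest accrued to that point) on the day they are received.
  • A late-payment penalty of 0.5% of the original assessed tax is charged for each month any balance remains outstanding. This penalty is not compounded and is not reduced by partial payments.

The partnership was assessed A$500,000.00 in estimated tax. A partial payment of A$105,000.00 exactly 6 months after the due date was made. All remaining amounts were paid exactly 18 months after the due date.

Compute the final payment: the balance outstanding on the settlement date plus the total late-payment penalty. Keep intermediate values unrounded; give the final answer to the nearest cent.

Balance at month 6: A$500,000.0000 × (1 + 0.0085)^6 = A$526,048.0555…
After A$105,000.00 payment: A$526,048.0555… − A$105,000.00 = A$421,048.0555…
Balance at month 18: A$421,048.0555… × (1 + 0.0085)^12 = A$466,060.7145…
Penalty: 18 × 0.5% × A$500,000.00 = A$45,000.00
Final settlement = outstanding balance + penalty = A$466,060.7145… + A$45,000.00 = A$511,060.71

A$511,060.71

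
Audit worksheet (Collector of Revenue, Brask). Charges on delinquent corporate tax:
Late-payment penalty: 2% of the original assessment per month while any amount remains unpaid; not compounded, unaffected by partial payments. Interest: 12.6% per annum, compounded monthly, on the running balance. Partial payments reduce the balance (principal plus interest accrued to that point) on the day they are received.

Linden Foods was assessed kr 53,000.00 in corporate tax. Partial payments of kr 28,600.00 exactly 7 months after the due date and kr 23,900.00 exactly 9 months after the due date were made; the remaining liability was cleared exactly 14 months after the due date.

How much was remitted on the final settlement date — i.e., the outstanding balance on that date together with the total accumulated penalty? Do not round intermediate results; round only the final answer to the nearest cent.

kr 20,234.86

Monthly rate = 12.6% ÷ 12 = 1.05%
Balance at month 7: kr 53,000.0000 × (1 + 0.0105)^7 = kr 57,020.3783…
After kr 28,600.00 payment: kr 57,020.3783… − kr 28,600.00 = kr 28,420.3783…
Balance at month 9: kr 28,420.3783… × (1 + 0.0105)^2 = kr 29,020.3396…
After kr 23,900.00 payment: kr 29,020.3396… − kr 23,900.00 = kr 5,120.3396…
Balance at month 14: kr 5,120.3396… × (1 + 0.0105)^5 = kr 5,394.8622…
Penalty: 14 × 2% × kr 53,000.00 = kr 14,840.00
Final settlement = outstanding balance + penalty = kr 5,394.8622… + kr 14,840.00 = kr 20,234.86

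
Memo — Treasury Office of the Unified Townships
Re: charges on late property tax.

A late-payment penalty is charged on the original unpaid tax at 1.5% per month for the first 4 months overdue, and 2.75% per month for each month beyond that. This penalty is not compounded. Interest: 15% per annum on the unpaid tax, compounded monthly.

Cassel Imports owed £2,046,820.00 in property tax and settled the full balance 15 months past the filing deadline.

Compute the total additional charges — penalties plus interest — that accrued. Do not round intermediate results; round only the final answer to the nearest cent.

£1,161,220.72

Penalty, months 1–4: 4 × 1.5% × £2,046,820.00 = £122,809.20
Penalty, months 5–15: 11 × 2.75% × £2,046,820.00 = £619,163.05
Interest (15%/yr ÷ 12 = 1.25%/month): £2,046,820.00 × ((1 + 0.0125)^15 − 1) = £419,248.4682…
Penalties + interest = £741,972.2500 + £419,248.4682… = £1,161,220.72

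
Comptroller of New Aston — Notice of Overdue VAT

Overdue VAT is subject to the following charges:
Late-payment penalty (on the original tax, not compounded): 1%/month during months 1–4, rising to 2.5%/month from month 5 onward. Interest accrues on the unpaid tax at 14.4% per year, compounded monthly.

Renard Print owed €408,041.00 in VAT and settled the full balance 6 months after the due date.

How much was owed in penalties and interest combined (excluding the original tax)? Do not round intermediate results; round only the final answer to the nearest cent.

€66,998.24

Penalty, months 1–4: 4 × 1% × €408,041.00 = €16,321.64
Penalty, months 5–6: 2 × 2.5% × €408,041.00 = €20,402.05
Interest (14.4%/yr ÷ 12 = 1.2%/month): €408,041.00 × ((1 + 0.012)^6 − 1) = €30,274.5500…
Penalties + interest = €36,723.6900 + €30,274.5500… = €66,998.24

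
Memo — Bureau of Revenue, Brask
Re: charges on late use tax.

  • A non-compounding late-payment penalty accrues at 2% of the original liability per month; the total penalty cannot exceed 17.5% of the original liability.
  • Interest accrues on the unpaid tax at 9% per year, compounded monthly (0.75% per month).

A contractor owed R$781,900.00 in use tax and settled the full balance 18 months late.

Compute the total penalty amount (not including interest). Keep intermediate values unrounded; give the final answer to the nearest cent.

Penalty (uncapped): 18 × 2% × R$781,900.00 = R$281,484.00; cap = 17.5% × R$781,900.00 = R$136,832.50 → penalty = R$136,832.50

R$136,832.50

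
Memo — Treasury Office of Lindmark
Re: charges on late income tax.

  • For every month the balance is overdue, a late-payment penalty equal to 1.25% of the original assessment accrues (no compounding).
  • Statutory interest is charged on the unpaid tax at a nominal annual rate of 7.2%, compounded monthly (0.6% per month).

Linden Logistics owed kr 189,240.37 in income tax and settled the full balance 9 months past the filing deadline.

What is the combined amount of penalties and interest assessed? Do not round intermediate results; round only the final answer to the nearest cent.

kr 31,757.24

Late-payment penalty = 1.25% × kr 189,240.37 × 9 mo = kr 21,289.54…
Interest: kr 189,240.37 × ((1 + 0.006)^9 − 1) = kr 189,240.37 × 0.0553143… = kr 10,467.7002…
Penalties + interest = kr 21,289.5416… + kr 10,467.7002… = kr 31,757.24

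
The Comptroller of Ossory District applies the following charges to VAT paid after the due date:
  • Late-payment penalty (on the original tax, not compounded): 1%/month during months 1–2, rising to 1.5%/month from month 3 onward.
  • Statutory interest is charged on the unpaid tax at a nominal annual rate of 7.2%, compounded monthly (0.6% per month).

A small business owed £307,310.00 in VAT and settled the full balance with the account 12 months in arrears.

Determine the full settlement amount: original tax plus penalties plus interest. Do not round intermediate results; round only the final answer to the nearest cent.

£382,423.99

Penalty, months 1–2: 2 × 1% × £307,310.00 = £6,146.20
Penalty, months 3–12: 10 × 1.5% × £307,310.00 = £46,096.50
Interest: £307,310.00 × ((1 + 0.006)^12 − 1) = £307,310.00 × 0.0744242… = £22,871.2910…
Total = £307,310.00 + £52,242.7000 + £22,871.2910… = £382,423.99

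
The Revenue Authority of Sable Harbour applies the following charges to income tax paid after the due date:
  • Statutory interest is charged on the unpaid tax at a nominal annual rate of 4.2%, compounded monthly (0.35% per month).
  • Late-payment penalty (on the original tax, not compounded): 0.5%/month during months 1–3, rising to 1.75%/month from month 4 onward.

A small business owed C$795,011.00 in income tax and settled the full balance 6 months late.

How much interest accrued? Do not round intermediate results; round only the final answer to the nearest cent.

Interest: C$795,011.00 × ((1 + 0.0035)^6 − 1) = C$795,011.00 × 0.0211846… = C$16,841.9978…

C$16,842.00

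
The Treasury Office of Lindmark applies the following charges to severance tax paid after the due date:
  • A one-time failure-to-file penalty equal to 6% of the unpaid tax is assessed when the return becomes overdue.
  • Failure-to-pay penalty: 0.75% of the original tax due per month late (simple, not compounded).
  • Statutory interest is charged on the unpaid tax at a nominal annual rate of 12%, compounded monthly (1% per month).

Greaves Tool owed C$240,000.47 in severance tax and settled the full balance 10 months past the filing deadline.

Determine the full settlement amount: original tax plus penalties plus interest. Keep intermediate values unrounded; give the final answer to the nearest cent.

Failure-to-file penalty: 6% × C$240,000.47 = C$14,400.03…
Failure-to-pay penalty: 10 × 0.75% × C$240,000.47 = C$18,000.04…
Interest: C$240,000.47 × ((1 + 0.01)^10 − 1) = C$240,000.47 × 0.1046221… = C$25,109.3593…
Total = C$240,000.47 + C$32,400.0635… + C$25,109.3593… = C$297,509.89

C$297,509.89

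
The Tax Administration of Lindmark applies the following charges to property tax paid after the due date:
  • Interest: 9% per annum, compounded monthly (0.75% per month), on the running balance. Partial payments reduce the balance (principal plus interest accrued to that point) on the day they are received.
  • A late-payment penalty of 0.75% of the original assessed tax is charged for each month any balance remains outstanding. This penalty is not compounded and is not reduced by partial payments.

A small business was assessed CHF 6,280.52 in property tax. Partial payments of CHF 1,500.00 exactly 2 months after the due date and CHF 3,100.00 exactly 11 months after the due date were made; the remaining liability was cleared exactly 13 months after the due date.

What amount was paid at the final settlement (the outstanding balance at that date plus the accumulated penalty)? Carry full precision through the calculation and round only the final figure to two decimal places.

Balance at month 2: CHF 6,280.5200 × (1 + 0.0075)^2 = CHF 6,375.0811…
After CHF 1,500.00 payment: CHF 6,375.0811… − CHF 1,500.00 = CHF 4,875.0811…
Balance at month 11: CHF 4,875.0811… × (1 + 0.0075)^9 = CHF 5,214.1958…
After CHF 3,100.00 payment: CHF 5,214.1958… − CHF 3,100.00 = CHF 2,114.1958…
Balance at month 13: CHF 2,114.1958… × (1 + 0.0075)^2 = CHF 2,146.0277…
Penalty: 13 × 0.75% × CHF 6,280.52 = CHF 612.35…
Final settlement = outstanding balance + penalty = CHF 2,146.0277… + CHF 612.35… = CHF 2,758.38

CHF 2,758.38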